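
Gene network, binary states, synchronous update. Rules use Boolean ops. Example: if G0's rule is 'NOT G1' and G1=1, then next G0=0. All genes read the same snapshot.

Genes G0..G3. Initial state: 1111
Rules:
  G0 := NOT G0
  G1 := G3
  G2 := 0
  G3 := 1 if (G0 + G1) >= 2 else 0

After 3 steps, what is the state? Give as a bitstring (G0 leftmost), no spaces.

Step 1: G0=NOT G0=NOT 1=0 G1=G3=1 G2=0(const) G3=(1+1>=2)=1 -> 0101
Step 2: G0=NOT G0=NOT 0=1 G1=G3=1 G2=0(const) G3=(0+1>=2)=0 -> 1100
Step 3: G0=NOT G0=NOT 1=0 G1=G3=0 G2=0(const) G3=(1+1>=2)=1 -> 0001

0001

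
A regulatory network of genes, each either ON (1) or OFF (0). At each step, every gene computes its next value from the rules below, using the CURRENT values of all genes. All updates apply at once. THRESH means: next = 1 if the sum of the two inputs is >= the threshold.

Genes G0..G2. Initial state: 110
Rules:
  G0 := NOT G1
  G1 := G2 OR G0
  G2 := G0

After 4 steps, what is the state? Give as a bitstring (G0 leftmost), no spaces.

Step 1: G0=NOT G1=NOT 1=0 G1=G2|G0=0|1=1 G2=G0=1 -> 011
Step 2: G0=NOT G1=NOT 1=0 G1=G2|G0=1|0=1 G2=G0=0 -> 010
Step 3: G0=NOT G1=NOT 1=0 G1=G2|G0=0|0=0 G2=G0=0 -> 000
Step 4: G0=NOT G1=NOT 0=1 G1=G2|G0=0|0=0 G2=G0=0 -> 100

100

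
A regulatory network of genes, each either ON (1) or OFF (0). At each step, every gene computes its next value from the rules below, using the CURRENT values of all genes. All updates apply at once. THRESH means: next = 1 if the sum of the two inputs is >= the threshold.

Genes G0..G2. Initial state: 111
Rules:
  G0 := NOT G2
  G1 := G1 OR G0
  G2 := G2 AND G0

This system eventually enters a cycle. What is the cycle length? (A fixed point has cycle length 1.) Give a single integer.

Step 0: 111
Step 1: G0=NOT G2=NOT 1=0 G1=G1|G0=1|1=1 G2=G2&G0=1&1=1 -> 011
Step 2: G0=NOT G2=NOT 1=0 G1=G1|G0=1|0=1 G2=G2&G0=1&0=0 -> 010
Step 3: G0=NOT G2=NOT 0=1 G1=G1|G0=1|0=1 G2=G2&G0=0&0=0 -> 110
Step 4: G0=NOT G2=NOT 0=1 G1=G1|G0=1|1=1 G2=G2&G0=0&1=0 -> 110
State from step 4 equals state from step 3 -> cycle length 1

Answer: 1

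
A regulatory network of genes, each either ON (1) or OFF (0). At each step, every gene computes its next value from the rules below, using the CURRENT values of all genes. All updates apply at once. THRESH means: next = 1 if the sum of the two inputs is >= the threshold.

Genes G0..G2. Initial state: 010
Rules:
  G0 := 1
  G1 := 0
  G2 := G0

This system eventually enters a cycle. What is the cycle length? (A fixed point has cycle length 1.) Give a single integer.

Answer: 1

Derivation:
Step 0: 010
Step 1: G0=1(const) G1=0(const) G2=G0=0 -> 100
Step 2: G0=1(const) G1=0(const) G2=G0=1 -> 101
Step 3: G0=1(const) G1=0(const) G2=G0=1 -> 101
State from step 3 equals state from step 2 -> cycle length 1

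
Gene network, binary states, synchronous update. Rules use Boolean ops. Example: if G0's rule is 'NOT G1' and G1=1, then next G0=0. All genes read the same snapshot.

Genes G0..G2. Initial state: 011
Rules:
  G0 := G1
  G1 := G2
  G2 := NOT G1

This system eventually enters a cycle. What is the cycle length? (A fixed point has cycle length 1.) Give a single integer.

Answer: 4

Derivation:
Step 0: 011
Step 1: G0=G1=1 G1=G2=1 G2=NOT G1=NOT 1=0 -> 110
Step 2: G0=G1=1 G1=G2=0 G2=NOT G1=NOT 1=0 -> 100
Step 3: G0=G1=0 G1=G2=0 G2=NOT G1=NOT 0=1 -> 001
Step 4: G0=G1=0 G1=G2=1 G2=NOT G1=NOT 0=1 -> 011
State from step 4 equals state from step 0 -> cycle length 4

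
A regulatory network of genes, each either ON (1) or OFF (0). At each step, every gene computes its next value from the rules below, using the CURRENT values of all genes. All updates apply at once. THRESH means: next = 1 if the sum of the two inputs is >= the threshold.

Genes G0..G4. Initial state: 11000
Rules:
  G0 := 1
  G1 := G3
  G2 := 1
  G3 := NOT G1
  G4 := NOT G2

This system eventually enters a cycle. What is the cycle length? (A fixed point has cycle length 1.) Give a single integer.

Answer: 4

Derivation:
Step 0: 11000
Step 1: G0=1(const) G1=G3=0 G2=1(const) G3=NOT G1=NOT 1=0 G4=NOT G2=NOT 0=1 -> 10101
Step 2: G0=1(const) G1=G3=0 G2=1(const) G3=NOT G1=NOT 0=1 G4=NOT G2=NOT 1=0 -> 10110
Step 3: G0=1(const) G1=G3=1 G2=1(const) G3=NOT G1=NOT 0=1 G4=NOT G2=NOT 1=0 -> 11110
Step 4: G0=1(const) G1=G3=1 G2=1(const) G3=NOT G1=NOT 1=0 G4=NOT G2=NOT 1=0 -> 11100
Step 5: G0=1(const) G1=G3=0 G2=1(const) G3=NOT G1=NOT 1=0 G4=NOT G2=NOT 1=0 -> 10100
Step 6: G0=1(const) G1=G3=0 G2=1(const) G3=NOT G1=NOT 0=1 G4=NOT G2=NOT 1=0 -> 10110
State from step 6 equals state from step 2 -> cycle length 4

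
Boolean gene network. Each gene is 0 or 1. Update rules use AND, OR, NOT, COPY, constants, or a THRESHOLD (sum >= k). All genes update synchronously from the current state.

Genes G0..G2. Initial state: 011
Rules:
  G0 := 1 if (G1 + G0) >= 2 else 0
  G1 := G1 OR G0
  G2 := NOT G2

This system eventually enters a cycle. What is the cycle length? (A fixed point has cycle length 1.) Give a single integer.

Step 0: 011
Step 1: G0=(1+0>=2)=0 G1=G1|G0=1|0=1 G2=NOT G2=NOT 1=0 -> 010
Step 2: G0=(1+0>=2)=0 G1=G1|G0=1|0=1 G2=NOT G2=NOT 0=1 -> 011
State from step 2 equals state from step 0 -> cycle length 2

Answer: 2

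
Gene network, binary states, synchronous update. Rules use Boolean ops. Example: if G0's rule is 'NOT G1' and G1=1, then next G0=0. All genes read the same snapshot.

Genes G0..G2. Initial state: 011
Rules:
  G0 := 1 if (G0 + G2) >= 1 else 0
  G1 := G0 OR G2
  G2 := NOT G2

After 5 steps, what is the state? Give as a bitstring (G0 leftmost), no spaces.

Step 1: G0=(0+1>=1)=1 G1=G0|G2=0|1=1 G2=NOT G2=NOT 1=0 -> 110
Step 2: G0=(1+0>=1)=1 G1=G0|G2=1|0=1 G2=NOT G2=NOT 0=1 -> 111
Step 3: G0=(1+1>=1)=1 G1=G0|G2=1|1=1 G2=NOT G2=NOT 1=0 -> 110
Step 4: G0=(1+0>=1)=1 G1=G0|G2=1|0=1 G2=NOT G2=NOT 0=1 -> 111
Step 5: G0=(1+1>=1)=1 G1=G0|G2=1|1=1 G2=NOT G2=NOT 1=0 -> 110

110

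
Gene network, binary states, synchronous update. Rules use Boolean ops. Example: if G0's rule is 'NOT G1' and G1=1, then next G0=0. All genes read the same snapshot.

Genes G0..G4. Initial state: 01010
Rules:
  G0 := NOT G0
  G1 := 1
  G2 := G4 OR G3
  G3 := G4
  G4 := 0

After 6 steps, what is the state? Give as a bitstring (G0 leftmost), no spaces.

Step 1: G0=NOT G0=NOT 0=1 G1=1(const) G2=G4|G3=0|1=1 G3=G4=0 G4=0(const) -> 11100
Step 2: G0=NOT G0=NOT 1=0 G1=1(const) G2=G4|G3=0|0=0 G3=G4=0 G4=0(const) -> 01000
Step 3: G0=NOT G0=NOT 0=1 G1=1(const) G2=G4|G3=0|0=0 G3=G4=0 G4=0(const) -> 11000
Step 4: G0=NOT G0=NOT 1=0 G1=1(const) G2=G4|G3=0|0=0 G3=G4=0 G4=0(const) -> 01000
Step 5: G0=NOT G0=NOT 0=1 G1=1(const) G2=G4|G3=0|0=0 G3=G4=0 G4=0(const) -> 11000
Step 6: G0=NOT G0=NOT 1=0 G1=1(const) G2=G4|G3=0|0=0 G3=G4=0 G4=0(const) -> 01000

01000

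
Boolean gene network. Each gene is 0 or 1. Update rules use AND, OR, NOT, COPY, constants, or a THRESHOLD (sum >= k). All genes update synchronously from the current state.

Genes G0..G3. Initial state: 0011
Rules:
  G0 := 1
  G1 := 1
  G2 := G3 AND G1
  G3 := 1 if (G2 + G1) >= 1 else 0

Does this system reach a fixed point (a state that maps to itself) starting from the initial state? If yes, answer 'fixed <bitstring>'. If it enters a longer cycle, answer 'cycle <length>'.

Answer: fixed 1111

Derivation:
Step 0: 0011
Step 1: G0=1(const) G1=1(const) G2=G3&G1=1&0=0 G3=(1+0>=1)=1 -> 1101
Step 2: G0=1(const) G1=1(const) G2=G3&G1=1&1=1 G3=(0+1>=1)=1 -> 1111
Step 3: G0=1(const) G1=1(const) G2=G3&G1=1&1=1 G3=(1+1>=1)=1 -> 1111
Fixed point reached at step 2: 1111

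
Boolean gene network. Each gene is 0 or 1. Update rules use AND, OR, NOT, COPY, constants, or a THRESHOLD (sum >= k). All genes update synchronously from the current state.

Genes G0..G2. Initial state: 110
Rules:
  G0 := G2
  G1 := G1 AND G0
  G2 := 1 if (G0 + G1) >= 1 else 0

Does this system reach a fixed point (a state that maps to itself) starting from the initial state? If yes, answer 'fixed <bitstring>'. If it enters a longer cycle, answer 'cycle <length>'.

Answer: fixed 101

Derivation:
Step 0: 110
Step 1: G0=G2=0 G1=G1&G0=1&1=1 G2=(1+1>=1)=1 -> 011
Step 2: G0=G2=1 G1=G1&G0=1&0=0 G2=(0+1>=1)=1 -> 101
Step 3: G0=G2=1 G1=G1&G0=0&1=0 G2=(1+0>=1)=1 -> 101
Fixed point reached at step 2: 101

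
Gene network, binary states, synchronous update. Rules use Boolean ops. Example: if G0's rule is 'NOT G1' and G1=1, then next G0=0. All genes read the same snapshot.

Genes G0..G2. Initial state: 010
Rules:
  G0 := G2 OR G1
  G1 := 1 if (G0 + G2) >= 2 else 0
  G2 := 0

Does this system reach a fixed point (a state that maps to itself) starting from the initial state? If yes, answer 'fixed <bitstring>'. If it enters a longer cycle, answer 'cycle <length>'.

Answer: fixed 000

Derivation:
Step 0: 010
Step 1: G0=G2|G1=0|1=1 G1=(0+0>=2)=0 G2=0(const) -> 100
Step 2: G0=G2|G1=0|0=0 G1=(1+0>=2)=0 G2=0(const) -> 000
Step 3: G0=G2|G1=0|0=0 G1=(0+0>=2)=0 G2=0(const) -> 000
Fixed point reached at step 2: 000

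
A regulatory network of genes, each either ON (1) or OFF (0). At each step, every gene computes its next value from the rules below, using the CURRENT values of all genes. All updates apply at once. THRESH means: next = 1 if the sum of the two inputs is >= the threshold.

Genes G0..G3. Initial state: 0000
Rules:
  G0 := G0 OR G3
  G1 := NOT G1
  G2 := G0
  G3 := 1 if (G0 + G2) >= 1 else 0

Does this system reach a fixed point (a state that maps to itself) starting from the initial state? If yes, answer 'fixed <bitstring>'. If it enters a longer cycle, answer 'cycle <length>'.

Step 0: 0000
Step 1: G0=G0|G3=0|0=0 G1=NOT G1=NOT 0=1 G2=G0=0 G3=(0+0>=1)=0 -> 0100
Step 2: G0=G0|G3=0|0=0 G1=NOT G1=NOT 1=0 G2=G0=0 G3=(0+0>=1)=0 -> 0000
Cycle of length 2 starting at step 0 -> no fixed point

Answer: cycle 2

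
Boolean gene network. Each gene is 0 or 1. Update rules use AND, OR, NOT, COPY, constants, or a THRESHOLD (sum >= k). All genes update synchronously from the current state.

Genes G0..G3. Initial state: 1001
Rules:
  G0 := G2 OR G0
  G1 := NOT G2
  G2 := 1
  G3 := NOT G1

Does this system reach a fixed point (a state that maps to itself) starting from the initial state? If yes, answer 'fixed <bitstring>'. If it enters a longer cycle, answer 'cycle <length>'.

Answer: fixed 1011

Derivation:
Step 0: 1001
Step 1: G0=G2|G0=0|1=1 G1=NOT G2=NOT 0=1 G2=1(const) G3=NOT G1=NOT 0=1 -> 1111
Step 2: G0=G2|G0=1|1=1 G1=NOT G2=NOT 1=0 G2=1(const) G3=NOT G1=NOT 1=0 -> 1010
Step 3: G0=G2|G0=1|1=1 G1=NOT G2=NOT 1=0 G2=1(const) G3=NOT G1=NOT 0=1 -> 1011
Step 4: G0=G2|G0=1|1=1 G1=NOT G2=NOT 1=0 G2=1(const) G3=NOT G1=NOT 0=1 -> 1011
Fixed point reached at step 3: 1011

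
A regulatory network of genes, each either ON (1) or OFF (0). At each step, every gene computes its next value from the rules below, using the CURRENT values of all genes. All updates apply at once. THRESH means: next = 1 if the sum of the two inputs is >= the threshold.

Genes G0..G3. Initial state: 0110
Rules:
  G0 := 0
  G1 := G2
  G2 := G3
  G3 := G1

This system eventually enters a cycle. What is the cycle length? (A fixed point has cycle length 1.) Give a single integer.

Step 0: 0110
Step 1: G0=0(const) G1=G2=1 G2=G3=0 G3=G1=1 -> 0101
Step 2: G0=0(const) G1=G2=0 G2=G3=1 G3=G1=1 -> 0011
Step 3: G0=0(const) G1=G2=1 G2=G3=1 G3=G1=0 -> 0110
State from step 3 equals state from step 0 -> cycle length 3

Answer: 3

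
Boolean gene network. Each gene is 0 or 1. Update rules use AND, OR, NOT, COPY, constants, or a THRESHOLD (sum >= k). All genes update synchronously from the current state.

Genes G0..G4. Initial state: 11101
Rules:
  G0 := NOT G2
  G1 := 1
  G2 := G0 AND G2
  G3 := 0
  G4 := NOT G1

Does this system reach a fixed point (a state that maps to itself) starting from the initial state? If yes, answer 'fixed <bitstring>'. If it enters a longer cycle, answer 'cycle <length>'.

Step 0: 11101
Step 1: G0=NOT G2=NOT 1=0 G1=1(const) G2=G0&G2=1&1=1 G3=0(const) G4=NOT G1=NOT 1=0 -> 01100
Step 2: G0=NOT G2=NOT 1=0 G1=1(const) G2=G0&G2=0&1=0 G3=0(const) G4=NOT G1=NOT 1=0 -> 01000
Step 3: G0=NOT G2=NOT 0=1 G1=1(const) G2=G0&G2=0&0=0 G3=0(const) G4=NOT G1=NOT 1=0 -> 11000
Step 4: G0=NOT G2=NOT 0=1 G1=1(const) G2=G0&G2=1&0=0 G3=0(const) G4=NOT G1=NOT 1=0 -> 11000
Fixed point reached at step 3: 11000

Answer: fixed 11000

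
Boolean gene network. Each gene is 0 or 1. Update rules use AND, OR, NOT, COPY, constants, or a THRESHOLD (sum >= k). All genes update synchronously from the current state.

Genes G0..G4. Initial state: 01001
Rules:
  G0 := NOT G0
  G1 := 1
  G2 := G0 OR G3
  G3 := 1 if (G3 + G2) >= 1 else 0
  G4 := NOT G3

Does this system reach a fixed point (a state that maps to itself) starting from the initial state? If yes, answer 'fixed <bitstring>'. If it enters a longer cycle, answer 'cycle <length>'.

Answer: cycle 2

Derivation:
Step 0: 01001
Step 1: G0=NOT G0=NOT 0=1 G1=1(const) G2=G0|G3=0|0=0 G3=(0+0>=1)=0 G4=NOT G3=NOT 0=1 -> 11001
Step 2: G0=NOT G0=NOT 1=0 G1=1(const) G2=G0|G3=1|0=1 G3=(0+0>=1)=0 G4=NOT G3=NOT 0=1 -> 01101
Step 3: G0=NOT G0=NOT 0=1 G1=1(const) G2=G0|G3=0|0=0 G3=(0+1>=1)=1 G4=NOT G3=NOT 0=1 -> 11011
Step 4: G0=NOT G0=NOT 1=0 G1=1(const) G2=G0|G3=1|1=1 G3=(1+0>=1)=1 G4=NOT G3=NOT 1=0 -> 01110
Step 5: G0=NOT G0=NOT 0=1 G1=1(const) G2=G0|G3=0|1=1 G3=(1+1>=1)=1 G4=NOT G3=NOT 1=0 -> 11110
Step 6: G0=NOT G0=NOT 1=0 G1=1(const) G2=G0|G3=1|1=1 G3=(1+1>=1)=1 G4=NOT G3=NOT 1=0 -> 01110
Cycle of length 2 starting at step 4 -> no fixed point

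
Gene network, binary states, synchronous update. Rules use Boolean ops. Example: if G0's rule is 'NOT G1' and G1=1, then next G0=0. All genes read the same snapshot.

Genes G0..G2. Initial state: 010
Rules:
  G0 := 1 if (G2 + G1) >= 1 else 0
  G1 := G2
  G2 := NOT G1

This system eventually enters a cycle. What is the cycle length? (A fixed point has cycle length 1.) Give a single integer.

Answer: 4

Derivation:
Step 0: 010
Step 1: G0=(0+1>=1)=1 G1=G2=0 G2=NOT G1=NOT 1=0 -> 100
Step 2: G0=(0+0>=1)=0 G1=G2=0 G2=NOT G1=NOT 0=1 -> 001
Step 3: G0=(1+0>=1)=1 G1=G2=1 G2=NOT G1=NOT 0=1 -> 111
Step 4: G0=(1+1>=1)=1 G1=G2=1 G2=NOT G1=NOT 1=0 -> 110
Step 5: G0=(0+1>=1)=1 G1=G2=0 G2=NOT G1=NOT 1=0 -> 100
State from step 5 equals state from step 1 -> cycle length 4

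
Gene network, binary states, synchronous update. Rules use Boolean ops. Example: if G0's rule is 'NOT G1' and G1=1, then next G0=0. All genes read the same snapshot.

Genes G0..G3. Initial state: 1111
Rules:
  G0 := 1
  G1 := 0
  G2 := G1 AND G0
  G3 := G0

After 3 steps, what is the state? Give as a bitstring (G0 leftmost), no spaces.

Step 1: G0=1(const) G1=0(const) G2=G1&G0=1&1=1 G3=G0=1 -> 1011
Step 2: G0=1(const) G1=0(const) G2=G1&G0=0&1=0 G3=G0=1 -> 1001
Step 3: G0=1(const) G1=0(const) G2=G1&G0=0&1=0 G3=G0=1 -> 1001

1001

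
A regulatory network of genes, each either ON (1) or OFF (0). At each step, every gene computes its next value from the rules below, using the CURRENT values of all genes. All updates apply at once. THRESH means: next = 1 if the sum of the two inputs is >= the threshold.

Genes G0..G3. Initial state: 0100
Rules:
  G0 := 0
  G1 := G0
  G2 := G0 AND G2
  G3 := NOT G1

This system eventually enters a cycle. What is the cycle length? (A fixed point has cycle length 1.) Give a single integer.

Step 0: 0100
Step 1: G0=0(const) G1=G0=0 G2=G0&G2=0&0=0 G3=NOT G1=NOT 1=0 -> 0000
Step 2: G0=0(const) G1=G0=0 G2=G0&G2=0&0=0 G3=NOT G1=NOT 0=1 -> 0001
Step 3: G0=0(const) G1=G0=0 G2=G0&G2=0&0=0 G3=NOT G1=NOT 0=1 -> 0001
State from step 3 equals state from step 2 -> cycle length 1

Answer: 1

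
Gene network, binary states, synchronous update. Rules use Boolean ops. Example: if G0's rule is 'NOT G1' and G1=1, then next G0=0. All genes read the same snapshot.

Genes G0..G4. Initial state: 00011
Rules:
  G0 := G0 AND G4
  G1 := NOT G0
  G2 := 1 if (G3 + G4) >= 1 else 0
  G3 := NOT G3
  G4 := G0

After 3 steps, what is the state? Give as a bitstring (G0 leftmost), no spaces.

Step 1: G0=G0&G4=0&1=0 G1=NOT G0=NOT 0=1 G2=(1+1>=1)=1 G3=NOT G3=NOT 1=0 G4=G0=0 -> 01100
Step 2: G0=G0&G4=0&0=0 G1=NOT G0=NOT 0=1 G2=(0+0>=1)=0 G3=NOT G3=NOT 0=1 G4=G0=0 -> 01010
Step 3: G0=G0&G4=0&0=0 G1=NOT G0=NOT 0=1 G2=(1+0>=1)=1 G3=NOT G3=NOT 1=0 G4=G0=0 -> 01100

01100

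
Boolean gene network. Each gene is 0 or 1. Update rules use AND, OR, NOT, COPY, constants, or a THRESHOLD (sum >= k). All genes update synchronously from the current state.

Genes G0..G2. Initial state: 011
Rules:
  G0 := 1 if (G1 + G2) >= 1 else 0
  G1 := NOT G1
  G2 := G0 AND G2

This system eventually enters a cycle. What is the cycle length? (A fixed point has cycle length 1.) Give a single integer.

Step 0: 011
Step 1: G0=(1+1>=1)=1 G1=NOT G1=NOT 1=0 G2=G0&G2=0&1=0 -> 100
Step 2: G0=(0+0>=1)=0 G1=NOT G1=NOT 0=1 G2=G0&G2=1&0=0 -> 010
Step 3: G0=(1+0>=1)=1 G1=NOT G1=NOT 1=0 G2=G0&G2=0&0=0 -> 100
State from step 3 equals state from step 1 -> cycle length 2

Answer: 2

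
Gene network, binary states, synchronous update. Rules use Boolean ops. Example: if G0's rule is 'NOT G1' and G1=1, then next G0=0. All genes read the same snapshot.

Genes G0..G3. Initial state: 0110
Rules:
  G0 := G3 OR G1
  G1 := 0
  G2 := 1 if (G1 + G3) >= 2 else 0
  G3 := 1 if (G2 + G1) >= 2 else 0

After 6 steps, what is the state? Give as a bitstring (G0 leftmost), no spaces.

Step 1: G0=G3|G1=0|1=1 G1=0(const) G2=(1+0>=2)=0 G3=(1+1>=2)=1 -> 1001
Step 2: G0=G3|G1=1|0=1 G1=0(const) G2=(0+1>=2)=0 G3=(0+0>=2)=0 -> 1000
Step 3: G0=G3|G1=0|0=0 G1=0(const) G2=(0+0>=2)=0 G3=(0+0>=2)=0 -> 0000
Step 4: G0=G3|G1=0|0=0 G1=0(const) G2=(0+0>=2)=0 G3=(0+0>=2)=0 -> 0000
Step 5: G0=G3|G1=0|0=0 G1=0(const) G2=(0+0>=2)=0 G3=(0+0>=2)=0 -> 0000
Step 6: G0=G3|G1=0|0=0 G1=0(const) G2=(0+0>=2)=0 G3=(0+0>=2)=0 -> 0000

0000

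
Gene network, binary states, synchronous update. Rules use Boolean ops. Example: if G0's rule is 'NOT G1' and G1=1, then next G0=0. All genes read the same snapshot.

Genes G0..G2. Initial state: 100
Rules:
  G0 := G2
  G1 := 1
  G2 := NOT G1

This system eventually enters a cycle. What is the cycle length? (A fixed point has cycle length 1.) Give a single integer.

Step 0: 100
Step 1: G0=G2=0 G1=1(const) G2=NOT G1=NOT 0=1 -> 011
Step 2: G0=G2=1 G1=1(const) G2=NOT G1=NOT 1=0 -> 110
Step 3: G0=G2=0 G1=1(const) G2=NOT G1=NOT 1=0 -> 010
Step 4: G0=G2=0 G1=1(const) G2=NOT G1=NOT 1=0 -> 010
State from step 4 equals state from step 3 -> cycle length 1

Answer: 1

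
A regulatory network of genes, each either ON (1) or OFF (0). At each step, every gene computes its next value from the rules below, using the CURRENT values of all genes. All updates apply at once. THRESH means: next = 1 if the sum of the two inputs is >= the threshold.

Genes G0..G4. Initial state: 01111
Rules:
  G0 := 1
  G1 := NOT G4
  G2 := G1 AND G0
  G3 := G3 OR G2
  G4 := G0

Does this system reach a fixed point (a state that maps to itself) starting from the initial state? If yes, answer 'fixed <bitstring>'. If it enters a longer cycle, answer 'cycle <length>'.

Step 0: 01111
Step 1: G0=1(const) G1=NOT G4=NOT 1=0 G2=G1&G0=1&0=0 G3=G3|G2=1|1=1 G4=G0=0 -> 10010
Step 2: G0=1(const) G1=NOT G4=NOT 0=1 G2=G1&G0=0&1=0 G3=G3|G2=1|0=1 G4=G0=1 -> 11011
Step 3: G0=1(const) G1=NOT G4=NOT 1=0 G2=G1&G0=1&1=1 G3=G3|G2=1|0=1 G4=G0=1 -> 10111
Step 4: G0=1(const) G1=NOT G4=NOT 1=0 G2=G1&G0=0&1=0 G3=G3|G2=1|1=1 G4=G0=1 -> 10011
Step 5: G0=1(const) G1=NOT G4=NOT 1=0 G2=G1&G0=0&1=0 G3=G3|G2=1|0=1 G4=G0=1 -> 10011
Fixed point reached at step 4: 10011

Answer: fixed 10011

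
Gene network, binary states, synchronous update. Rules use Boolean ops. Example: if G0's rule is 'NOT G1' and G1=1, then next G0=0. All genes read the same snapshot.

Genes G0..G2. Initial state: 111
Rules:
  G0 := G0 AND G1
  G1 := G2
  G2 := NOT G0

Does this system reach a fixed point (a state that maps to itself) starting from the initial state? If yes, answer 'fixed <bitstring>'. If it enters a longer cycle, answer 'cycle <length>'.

Step 0: 111
Step 1: G0=G0&G1=1&1=1 G1=G2=1 G2=NOT G0=NOT 1=0 -> 110
Step 2: G0=G0&G1=1&1=1 G1=G2=0 G2=NOT G0=NOT 1=0 -> 100
Step 3: G0=G0&G1=1&0=0 G1=G2=0 G2=NOT G0=NOT 1=0 -> 000
Step 4: G0=G0&G1=0&0=0 G1=G2=0 G2=NOT G0=NOT 0=1 -> 001
Step 5: G0=G0&G1=0&0=0 G1=G2=1 G2=NOT G0=NOT 0=1 -> 011
Step 6: G0=G0&G1=0&1=0 G1=G2=1 G2=NOT G0=NOT 0=1 -> 011
Fixed point reached at step 5: 011

Answer: fixed 011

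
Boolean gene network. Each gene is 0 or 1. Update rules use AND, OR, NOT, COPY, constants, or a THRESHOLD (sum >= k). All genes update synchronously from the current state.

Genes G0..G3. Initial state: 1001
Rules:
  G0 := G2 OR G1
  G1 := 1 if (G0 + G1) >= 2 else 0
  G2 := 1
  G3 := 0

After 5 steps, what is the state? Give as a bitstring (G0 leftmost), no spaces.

Step 1: G0=G2|G1=0|0=0 G1=(1+0>=2)=0 G2=1(const) G3=0(const) -> 0010
Step 2: G0=G2|G1=1|0=1 G1=(0+0>=2)=0 G2=1(const) G3=0(const) -> 1010
Step 3: G0=G2|G1=1|0=1 G1=(1+0>=2)=0 G2=1(const) G3=0(const) -> 1010
Step 4: G0=G2|G1=1|0=1 G1=(1+0>=2)=0 G2=1(const) G3=0(const) -> 1010
Step 5: G0=G2|G1=1|0=1 G1=(1+0>=2)=0 G2=1(const) G3=0(const) -> 1010

1010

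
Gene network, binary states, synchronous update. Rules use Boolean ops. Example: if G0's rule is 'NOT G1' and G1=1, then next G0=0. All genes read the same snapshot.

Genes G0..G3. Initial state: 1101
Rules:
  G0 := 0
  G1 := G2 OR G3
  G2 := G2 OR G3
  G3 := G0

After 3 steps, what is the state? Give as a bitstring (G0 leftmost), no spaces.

Step 1: G0=0(const) G1=G2|G3=0|1=1 G2=G2|G3=0|1=1 G3=G0=1 -> 0111
Step 2: G0=0(const) G1=G2|G3=1|1=1 G2=G2|G3=1|1=1 G3=G0=0 -> 0110
Step 3: G0=0(const) G1=G2|G3=1|0=1 G2=G2|G3=1|0=1 G3=G0=0 -> 0110

0110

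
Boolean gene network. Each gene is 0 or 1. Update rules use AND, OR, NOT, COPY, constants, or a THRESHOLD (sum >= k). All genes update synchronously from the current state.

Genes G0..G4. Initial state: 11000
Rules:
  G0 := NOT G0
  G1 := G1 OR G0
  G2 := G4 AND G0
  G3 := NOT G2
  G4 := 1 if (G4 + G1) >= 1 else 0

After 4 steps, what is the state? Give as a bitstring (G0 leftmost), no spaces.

Step 1: G0=NOT G0=NOT 1=0 G1=G1|G0=1|1=1 G2=G4&G0=0&1=0 G3=NOT G2=NOT 0=1 G4=(0+1>=1)=1 -> 01011
Step 2: G0=NOT G0=NOT 0=1 G1=G1|G0=1|0=1 G2=G4&G0=1&0=0 G3=NOT G2=NOT 0=1 G4=(1+1>=1)=1 -> 11011
Step 3: G0=NOT G0=NOT 1=0 G1=G1|G0=1|1=1 G2=G4&G0=1&1=1 G3=NOT G2=NOT 0=1 G4=(1+1>=1)=1 -> 01111
Step 4: G0=NOT G0=NOT 0=1 G1=G1|G0=1|0=1 G2=G4&G0=1&0=0 G3=NOT G2=NOT 1=0 G4=(1+1>=1)=1 -> 11001

11001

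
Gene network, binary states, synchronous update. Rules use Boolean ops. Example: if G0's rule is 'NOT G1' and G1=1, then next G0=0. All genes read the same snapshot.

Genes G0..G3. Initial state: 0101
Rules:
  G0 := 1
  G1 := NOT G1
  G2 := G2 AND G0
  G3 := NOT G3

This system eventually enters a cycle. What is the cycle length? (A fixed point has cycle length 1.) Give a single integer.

Step 0: 0101
Step 1: G0=1(const) G1=NOT G1=NOT 1=0 G2=G2&G0=0&0=0 G3=NOT G3=NOT 1=0 -> 1000
Step 2: G0=1(const) G1=NOT G1=NOT 0=1 G2=G2&G0=0&1=0 G3=NOT G3=NOT 0=1 -> 1101
Step 3: G0=1(const) G1=NOT G1=NOT 1=0 G2=G2&G0=0&1=0 G3=NOT G3=NOT 1=0 -> 1000
State from step 3 equals state from step 1 -> cycle length 2

Answer: 2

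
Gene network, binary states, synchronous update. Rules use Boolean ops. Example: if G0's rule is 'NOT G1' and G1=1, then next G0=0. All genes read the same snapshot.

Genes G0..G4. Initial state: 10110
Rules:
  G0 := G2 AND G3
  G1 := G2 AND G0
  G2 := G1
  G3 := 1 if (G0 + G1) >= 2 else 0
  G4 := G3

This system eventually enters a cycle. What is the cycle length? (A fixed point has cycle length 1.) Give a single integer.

Answer: 1

Derivation:
Step 0: 10110
Step 1: G0=G2&G3=1&1=1 G1=G2&G0=1&1=1 G2=G1=0 G3=(1+0>=2)=0 G4=G3=1 -> 11001
Step 2: G0=G2&G3=0&0=0 G1=G2&G0=0&1=0 G2=G1=1 G3=(1+1>=2)=1 G4=G3=0 -> 00110
Step 3: G0=G2&G3=1&1=1 G1=G2&G0=1&0=0 G2=G1=0 G3=(0+0>=2)=0 G4=G3=1 -> 10001
Step 4: G0=G2&G3=0&0=0 G1=G2&G0=0&1=0 G2=G1=0 G3=(1+0>=2)=0 G4=G3=0 -> 00000
Step 5: G0=G2&G3=0&0=0 G1=G2&G0=0&0=0 G2=G1=0 G3=(0+0>=2)=0 G4=G3=0 -> 00000
State from step 5 equals state from step 4 -> cycle length 1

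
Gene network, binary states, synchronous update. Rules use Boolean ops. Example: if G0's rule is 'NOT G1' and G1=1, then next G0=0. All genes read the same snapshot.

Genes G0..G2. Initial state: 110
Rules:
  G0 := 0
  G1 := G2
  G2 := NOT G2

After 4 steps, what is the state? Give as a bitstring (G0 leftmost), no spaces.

Step 1: G0=0(const) G1=G2=0 G2=NOT G2=NOT 0=1 -> 001
Step 2: G0=0(const) G1=G2=1 G2=NOT G2=NOT 1=0 -> 010
Step 3: G0=0(const) G1=G2=0 G2=NOT G2=NOT 0=1 -> 001
Step 4: G0=0(const) G1=G2=1 G2=NOT G2=NOT 1=0 -> 010

010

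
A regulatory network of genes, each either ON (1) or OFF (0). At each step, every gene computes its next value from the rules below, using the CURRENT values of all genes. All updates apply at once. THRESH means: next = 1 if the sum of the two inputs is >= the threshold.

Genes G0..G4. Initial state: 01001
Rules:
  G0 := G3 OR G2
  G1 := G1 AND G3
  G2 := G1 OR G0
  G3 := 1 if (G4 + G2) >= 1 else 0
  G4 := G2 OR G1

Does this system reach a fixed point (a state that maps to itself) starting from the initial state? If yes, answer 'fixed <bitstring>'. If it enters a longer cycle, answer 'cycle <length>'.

Answer: fixed 10111

Derivation:
Step 0: 01001
Step 1: G0=G3|G2=0|0=0 G1=G1&G3=1&0=0 G2=G1|G0=1|0=1 G3=(1+0>=1)=1 G4=G2|G1=0|1=1 -> 00111
Step 2: G0=G3|G2=1|1=1 G1=G1&G3=0&1=0 G2=G1|G0=0|0=0 G3=(1+1>=1)=1 G4=G2|G1=1|0=1 -> 10011
Step 3: G0=G3|G2=1|0=1 G1=G1&G3=0&1=0 G2=G1|G0=0|1=1 G3=(1+0>=1)=1 G4=G2|G1=0|0=0 -> 10110
Step 4: G0=G3|G2=1|1=1 G1=G1&G3=0&1=0 G2=G1|G0=0|1=1 G3=(0+1>=1)=1 G4=G2|G1=1|0=1 -> 10111
Step 5: G0=G3|G2=1|1=1 G1=G1&G3=0&1=0 G2=G1|G0=0|1=1 G3=(1+1>=1)=1 G4=G2|G1=1|0=1 -> 10111
Fixed point reached at step 4: 10111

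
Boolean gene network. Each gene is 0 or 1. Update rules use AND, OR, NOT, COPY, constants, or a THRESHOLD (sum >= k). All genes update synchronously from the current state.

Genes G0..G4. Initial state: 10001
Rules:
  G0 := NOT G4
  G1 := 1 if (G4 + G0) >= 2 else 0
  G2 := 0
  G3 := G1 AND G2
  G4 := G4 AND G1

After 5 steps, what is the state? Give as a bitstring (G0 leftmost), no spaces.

Step 1: G0=NOT G4=NOT 1=0 G1=(1+1>=2)=1 G2=0(const) G3=G1&G2=0&0=0 G4=G4&G1=1&0=0 -> 01000
Step 2: G0=NOT G4=NOT 0=1 G1=(0+0>=2)=0 G2=0(const) G3=G1&G2=1&0=0 G4=G4&G1=0&1=0 -> 10000
Step 3: G0=NOT G4=NOT 0=1 G1=(0+1>=2)=0 G2=0(const) G3=G1&G2=0&0=0 G4=G4&G1=0&0=0 -> 10000
Step 4: G0=NOT G4=NOT 0=1 G1=(0+1>=2)=0 G2=0(const) G3=G1&G2=0&0=0 G4=G4&G1=0&0=0 -> 10000
Step 5: G0=NOT G4=NOT 0=1 G1=(0+1>=2)=0 G2=0(const) G3=G1&G2=0&0=0 G4=G4&G1=0&0=0 -> 10000

10000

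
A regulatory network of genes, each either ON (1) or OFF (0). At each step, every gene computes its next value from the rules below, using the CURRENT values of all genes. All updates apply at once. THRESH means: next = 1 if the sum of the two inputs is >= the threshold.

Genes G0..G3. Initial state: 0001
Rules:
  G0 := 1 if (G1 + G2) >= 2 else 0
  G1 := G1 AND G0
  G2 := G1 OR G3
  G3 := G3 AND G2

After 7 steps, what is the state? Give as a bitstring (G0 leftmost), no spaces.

Step 1: G0=(0+0>=2)=0 G1=G1&G0=0&0=0 G2=G1|G3=0|1=1 G3=G3&G2=1&0=0 -> 0010
Step 2: G0=(0+1>=2)=0 G1=G1&G0=0&0=0 G2=G1|G3=0|0=0 G3=G3&G2=0&1=0 -> 0000
Step 3: G0=(0+0>=2)=0 G1=G1&G0=0&0=0 G2=G1|G3=0|0=0 G3=G3&G2=0&0=0 -> 0000
Step 4: G0=(0+0>=2)=0 G1=G1&G0=0&0=0 G2=G1|G3=0|0=0 G3=G3&G2=0&0=0 -> 0000
Step 5: G0=(0+0>=2)=0 G1=G1&G0=0&0=0 G2=G1|G3=0|0=0 G3=G3&G2=0&0=0 -> 0000
Step 6: G0=(0+0>=2)=0 G1=G1&G0=0&0=0 G2=G1|G3=0|0=0 G3=G3&G2=0&0=0 -> 0000
Step 7: G0=(0+0>=2)=0 G1=G1&G0=0&0=0 G2=G1|G3=0|0=0 G3=G3&G2=0&0=0 -> 0000

0000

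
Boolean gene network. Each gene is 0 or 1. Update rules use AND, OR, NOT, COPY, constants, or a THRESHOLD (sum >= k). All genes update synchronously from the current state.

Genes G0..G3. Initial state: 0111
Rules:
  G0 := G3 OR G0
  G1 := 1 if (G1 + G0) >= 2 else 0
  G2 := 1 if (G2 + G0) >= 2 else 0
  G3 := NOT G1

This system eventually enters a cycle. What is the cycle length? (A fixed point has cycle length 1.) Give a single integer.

Answer: 1

Derivation:
Step 0: 0111
Step 1: G0=G3|G0=1|0=1 G1=(1+0>=2)=0 G2=(1+0>=2)=0 G3=NOT G1=NOT 1=0 -> 1000
Step 2: G0=G3|G0=0|1=1 G1=(0+1>=2)=0 G2=(0+1>=2)=0 G3=NOT G1=NOT 0=1 -> 1001
Step 3: G0=G3|G0=1|1=1 G1=(0+1>=2)=0 G2=(0+1>=2)=0 G3=NOT G1=NOT 0=1 -> 1001
State from step 3 equals state from step 2 -> cycle length 1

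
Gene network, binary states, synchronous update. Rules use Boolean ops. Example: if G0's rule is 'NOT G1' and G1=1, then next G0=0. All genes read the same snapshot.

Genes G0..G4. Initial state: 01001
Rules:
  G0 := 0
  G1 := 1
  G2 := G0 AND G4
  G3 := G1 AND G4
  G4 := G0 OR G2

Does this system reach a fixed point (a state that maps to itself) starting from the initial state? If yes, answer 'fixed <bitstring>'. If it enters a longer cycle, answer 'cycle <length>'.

Answer: fixed 01000

Derivation:
Step 0: 01001
Step 1: G0=0(const) G1=1(const) G2=G0&G4=0&1=0 G3=G1&G4=1&1=1 G4=G0|G2=0|0=0 -> 01010
Step 2: G0=0(const) G1=1(const) G2=G0&G4=0&0=0 G3=G1&G4=1&0=0 G4=G0|G2=0|0=0 -> 01000
Step 3: G0=0(const) G1=1(const) G2=G0&G4=0&0=0 G3=G1&G4=1&0=0 G4=G0|G2=0|0=0 -> 01000
Fixed point reached at step 2: 01000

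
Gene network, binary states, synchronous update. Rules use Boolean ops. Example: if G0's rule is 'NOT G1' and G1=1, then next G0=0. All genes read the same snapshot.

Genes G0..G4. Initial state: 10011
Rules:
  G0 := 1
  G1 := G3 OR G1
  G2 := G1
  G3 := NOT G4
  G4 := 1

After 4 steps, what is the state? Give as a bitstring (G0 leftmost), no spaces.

Step 1: G0=1(const) G1=G3|G1=1|0=1 G2=G1=0 G3=NOT G4=NOT 1=0 G4=1(const) -> 11001
Step 2: G0=1(const) G1=G3|G1=0|1=1 G2=G1=1 G3=NOT G4=NOT 1=0 G4=1(const) -> 11101
Step 3: G0=1(const) G1=G3|G1=0|1=1 G2=G1=1 G3=NOT G4=NOT 1=0 G4=1(const) -> 11101
Step 4: G0=1(const) G1=G3|G1=0|1=1 G2=G1=1 G3=NOT G4=NOT 1=0 G4=1(const) -> 11101

11101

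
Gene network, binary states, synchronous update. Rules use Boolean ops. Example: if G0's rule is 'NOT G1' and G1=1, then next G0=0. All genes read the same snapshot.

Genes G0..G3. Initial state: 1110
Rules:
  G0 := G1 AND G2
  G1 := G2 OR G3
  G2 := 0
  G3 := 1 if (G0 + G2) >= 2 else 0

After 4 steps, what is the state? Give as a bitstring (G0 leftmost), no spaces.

Step 1: G0=G1&G2=1&1=1 G1=G2|G3=1|0=1 G2=0(const) G3=(1+1>=2)=1 -> 1101
Step 2: G0=G1&G2=1&0=0 G1=G2|G3=0|1=1 G2=0(const) G3=(1+0>=2)=0 -> 0100
Step 3: G0=G1&G2=1&0=0 G1=G2|G3=0|0=0 G2=0(const) G3=(0+0>=2)=0 -> 0000
Step 4: G0=G1&G2=0&0=0 G1=G2|G3=0|0=0 G2=0(const) G3=(0+0>=2)=0 -> 0000

0000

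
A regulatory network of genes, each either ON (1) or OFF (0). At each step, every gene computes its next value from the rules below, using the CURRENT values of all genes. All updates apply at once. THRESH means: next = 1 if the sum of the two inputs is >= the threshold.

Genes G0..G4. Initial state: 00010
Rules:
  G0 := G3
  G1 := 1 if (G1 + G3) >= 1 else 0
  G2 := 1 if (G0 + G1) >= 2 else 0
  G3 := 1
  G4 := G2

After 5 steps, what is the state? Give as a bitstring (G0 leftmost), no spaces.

Step 1: G0=G3=1 G1=(0+1>=1)=1 G2=(0+0>=2)=0 G3=1(const) G4=G2=0 -> 11010
Step 2: G0=G3=1 G1=(1+1>=1)=1 G2=(1+1>=2)=1 G3=1(const) G4=G2=0 -> 11110
Step 3: G0=G3=1 G1=(1+1>=1)=1 G2=(1+1>=2)=1 G3=1(const) G4=G2=1 -> 11111
Step 4: G0=G3=1 G1=(1+1>=1)=1 G2=(1+1>=2)=1 G3=1(const) G4=G2=1 -> 11111
Step 5: G0=G3=1 G1=(1+1>=1)=1 G2=(1+1>=2)=1 G3=1(const) G4=G2=1 -> 11111

11111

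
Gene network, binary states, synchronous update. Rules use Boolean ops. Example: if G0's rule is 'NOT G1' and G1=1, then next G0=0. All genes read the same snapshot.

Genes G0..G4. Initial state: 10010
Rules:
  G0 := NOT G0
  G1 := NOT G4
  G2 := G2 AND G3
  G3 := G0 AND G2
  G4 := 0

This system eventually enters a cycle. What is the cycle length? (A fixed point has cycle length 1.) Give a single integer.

Step 0: 10010
Step 1: G0=NOT G0=NOT 1=0 G1=NOT G4=NOT 0=1 G2=G2&G3=0&1=0 G3=G0&G2=1&0=0 G4=0(const) -> 01000
Step 2: G0=NOT G0=NOT 0=1 G1=NOT G4=NOT 0=1 G2=G2&G3=0&0=0 G3=G0&G2=0&0=0 G4=0(const) -> 11000
Step 3: G0=NOT G0=NOT 1=0 G1=NOT G4=NOT 0=1 G2=G2&G3=0&0=0 G3=G0&G2=1&0=0 G4=0(const) -> 01000
State from step 3 equals state from step 1 -> cycle length 2

Answer: 2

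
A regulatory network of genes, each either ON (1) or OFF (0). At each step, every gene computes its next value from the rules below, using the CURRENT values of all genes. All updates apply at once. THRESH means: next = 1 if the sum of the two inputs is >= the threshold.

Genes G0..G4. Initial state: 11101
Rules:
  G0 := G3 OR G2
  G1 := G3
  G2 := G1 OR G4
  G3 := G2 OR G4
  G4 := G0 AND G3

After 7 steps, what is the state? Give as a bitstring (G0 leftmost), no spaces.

Step 1: G0=G3|G2=0|1=1 G1=G3=0 G2=G1|G4=1|1=1 G3=G2|G4=1|1=1 G4=G0&G3=1&0=0 -> 10110
Step 2: G0=G3|G2=1|1=1 G1=G3=1 G2=G1|G4=0|0=0 G3=G2|G4=1|0=1 G4=G0&G3=1&1=1 -> 11011
Step 3: G0=G3|G2=1|0=1 G1=G3=1 G2=G1|G4=1|1=1 G3=G2|G4=0|1=1 G4=G0&G3=1&1=1 -> 11111
Step 4: G0=G3|G2=1|1=1 G1=G3=1 G2=G1|G4=1|1=1 G3=G2|G4=1|1=1 G4=G0&G3=1&1=1 -> 11111
Step 5: G0=G3|G2=1|1=1 G1=G3=1 G2=G1|G4=1|1=1 G3=G2|G4=1|1=1 G4=G0&G3=1&1=1 -> 11111
Step 6: G0=G3|G2=1|1=1 G1=G3=1 G2=G1|G4=1|1=1 G3=G2|G4=1|1=1 G4=G0&G3=1&1=1 -> 11111
Step 7: G0=G3|G2=1|1=1 G1=G3=1 G2=G1|G4=1|1=1 G3=G2|G4=1|1=1 G4=G0&G3=1&1=1 -> 11111

11111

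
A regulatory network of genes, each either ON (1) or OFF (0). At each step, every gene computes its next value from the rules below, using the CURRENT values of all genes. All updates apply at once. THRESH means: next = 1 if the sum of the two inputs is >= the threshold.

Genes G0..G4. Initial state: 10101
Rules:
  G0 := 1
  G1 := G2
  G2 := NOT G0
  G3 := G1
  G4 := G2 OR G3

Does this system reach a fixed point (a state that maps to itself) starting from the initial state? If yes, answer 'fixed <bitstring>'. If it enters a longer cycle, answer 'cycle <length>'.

Step 0: 10101
Step 1: G0=1(const) G1=G2=1 G2=NOT G0=NOT 1=0 G3=G1=0 G4=G2|G3=1|0=1 -> 11001
Step 2: G0=1(const) G1=G2=0 G2=NOT G0=NOT 1=0 G3=G1=1 G4=G2|G3=0|0=0 -> 10010
Step 3: G0=1(const) G1=G2=0 G2=NOT G0=NOT 1=0 G3=G1=0 G4=G2|G3=0|1=1 -> 10001
Step 4: G0=1(const) G1=G2=0 G2=NOT G0=NOT 1=0 G3=G1=0 G4=G2|G3=0|0=0 -> 10000
Step 5: G0=1(const) G1=G2=0 G2=NOT G0=NOT 1=0 G3=G1=0 G4=G2|G3=0|0=0 -> 10000
Fixed point reached at step 4: 10000

Answer: fixed 10000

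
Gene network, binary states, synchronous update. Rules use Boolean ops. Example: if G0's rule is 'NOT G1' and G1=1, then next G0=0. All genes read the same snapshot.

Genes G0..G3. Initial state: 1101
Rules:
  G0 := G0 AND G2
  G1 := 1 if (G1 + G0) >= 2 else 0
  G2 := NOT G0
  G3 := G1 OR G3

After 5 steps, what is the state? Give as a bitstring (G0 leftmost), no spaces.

Step 1: G0=G0&G2=1&0=0 G1=(1+1>=2)=1 G2=NOT G0=NOT 1=0 G3=G1|G3=1|1=1 -> 0101
Step 2: G0=G0&G2=0&0=0 G1=(1+0>=2)=0 G2=NOT G0=NOT 0=1 G3=G1|G3=1|1=1 -> 0011
Step 3: G0=G0&G2=0&1=0 G1=(0+0>=2)=0 G2=NOT G0=NOT 0=1 G3=G1|G3=0|1=1 -> 0011
Step 4: G0=G0&G2=0&1=0 G1=(0+0>=2)=0 G2=NOT G0=NOT 0=1 G3=G1|G3=0|1=1 -> 0011
Step 5: G0=G0&G2=0&1=0 G1=(0+0>=2)=0 G2=NOT G0=NOT 0=1 G3=G1|G3=0|1=1 -> 0011

0011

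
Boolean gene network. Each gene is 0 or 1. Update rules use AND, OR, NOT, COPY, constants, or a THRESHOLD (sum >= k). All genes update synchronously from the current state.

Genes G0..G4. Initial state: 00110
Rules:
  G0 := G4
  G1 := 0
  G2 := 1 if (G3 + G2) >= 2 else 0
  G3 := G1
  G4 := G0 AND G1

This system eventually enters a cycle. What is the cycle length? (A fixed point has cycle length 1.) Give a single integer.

Answer: 1

Derivation:
Step 0: 00110
Step 1: G0=G4=0 G1=0(const) G2=(1+1>=2)=1 G3=G1=0 G4=G0&G1=0&0=0 -> 00100
Step 2: G0=G4=0 G1=0(const) G2=(0+1>=2)=0 G3=G1=0 G4=G0&G1=0&0=0 -> 00000
Step 3: G0=G4=0 G1=0(const) G2=(0+0>=2)=0 G3=G1=0 G4=G0&G1=0&0=0 -> 00000
State from step 3 equals state from step 2 -> cycle length 1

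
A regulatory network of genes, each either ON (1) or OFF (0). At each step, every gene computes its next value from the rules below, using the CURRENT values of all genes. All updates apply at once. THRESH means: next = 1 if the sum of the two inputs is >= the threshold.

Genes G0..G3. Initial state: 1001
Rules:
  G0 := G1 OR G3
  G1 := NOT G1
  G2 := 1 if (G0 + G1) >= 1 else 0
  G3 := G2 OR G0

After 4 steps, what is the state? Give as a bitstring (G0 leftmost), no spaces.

Step 1: G0=G1|G3=0|1=1 G1=NOT G1=NOT 0=1 G2=(1+0>=1)=1 G3=G2|G0=0|1=1 -> 1111
Step 2: G0=G1|G3=1|1=1 G1=NOT G1=NOT 1=0 G2=(1+1>=1)=1 G3=G2|G0=1|1=1 -> 1011
Step 3: G0=G1|G3=0|1=1 G1=NOT G1=NOT 0=1 G2=(1+0>=1)=1 G3=G2|G0=1|1=1 -> 1111
Step 4: G0=G1|G3=1|1=1 G1=NOT G1=NOT 1=0 G2=(1+1>=1)=1 G3=G2|G0=1|1=1 -> 1011

1011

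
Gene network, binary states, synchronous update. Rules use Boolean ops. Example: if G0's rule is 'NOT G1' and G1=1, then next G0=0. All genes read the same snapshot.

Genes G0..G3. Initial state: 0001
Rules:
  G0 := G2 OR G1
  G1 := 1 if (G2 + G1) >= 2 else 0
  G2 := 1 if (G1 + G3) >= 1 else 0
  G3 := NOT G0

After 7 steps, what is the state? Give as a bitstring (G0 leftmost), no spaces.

Step 1: G0=G2|G1=0|0=0 G1=(0+0>=2)=0 G2=(0+1>=1)=1 G3=NOT G0=NOT 0=1 -> 0011
Step 2: G0=G2|G1=1|0=1 G1=(1+0>=2)=0 G2=(0+1>=1)=1 G3=NOT G0=NOT 0=1 -> 1011
Step 3: G0=G2|G1=1|0=1 G1=(1+0>=2)=0 G2=(0+1>=1)=1 G3=NOT G0=NOT 1=0 -> 1010
Step 4: G0=G2|G1=1|0=1 G1=(1+0>=2)=0 G2=(0+0>=1)=0 G3=NOT G0=NOT 1=0 -> 1000
Step 5: G0=G2|G1=0|0=0 G1=(0+0>=2)=0 G2=(0+0>=1)=0 G3=NOT G0=NOT 1=0 -> 0000
Step 6: G0=G2|G1=0|0=0 G1=(0+0>=2)=0 G2=(0+0>=1)=0 G3=NOT G0=NOT 0=1 -> 0001
Step 7: G0=G2|G1=0|0=0 G1=(0+0>=2)=0 G2=(0+1>=1)=1 G3=NOT G0=NOT 0=1 -> 0011

0011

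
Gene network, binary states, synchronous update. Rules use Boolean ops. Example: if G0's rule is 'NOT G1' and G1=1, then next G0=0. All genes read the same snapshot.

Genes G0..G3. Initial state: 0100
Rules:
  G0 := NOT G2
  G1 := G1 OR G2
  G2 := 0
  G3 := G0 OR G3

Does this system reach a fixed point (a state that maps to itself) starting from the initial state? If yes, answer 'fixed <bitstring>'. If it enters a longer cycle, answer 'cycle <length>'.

Answer: fixed 1101

Derivation:
Step 0: 0100
Step 1: G0=NOT G2=NOT 0=1 G1=G1|G2=1|0=1 G2=0(const) G3=G0|G3=0|0=0 -> 1100
Step 2: G0=NOT G2=NOT 0=1 G1=G1|G2=1|0=1 G2=0(const) G3=G0|G3=1|0=1 -> 1101
Step 3: G0=NOT G2=NOT 0=1 G1=G1|G2=1|0=1 G2=0(const) G3=G0|G3=1|1=1 -> 1101
Fixed point reached at step 2: 1101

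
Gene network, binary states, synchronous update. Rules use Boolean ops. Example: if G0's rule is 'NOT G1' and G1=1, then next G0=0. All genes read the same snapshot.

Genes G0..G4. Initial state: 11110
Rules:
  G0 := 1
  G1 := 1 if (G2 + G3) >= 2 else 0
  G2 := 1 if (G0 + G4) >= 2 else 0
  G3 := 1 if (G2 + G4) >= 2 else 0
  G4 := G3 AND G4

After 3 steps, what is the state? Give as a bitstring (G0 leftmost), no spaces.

Step 1: G0=1(const) G1=(1+1>=2)=1 G2=(1+0>=2)=0 G3=(1+0>=2)=0 G4=G3&G4=1&0=0 -> 11000
Step 2: G0=1(const) G1=(0+0>=2)=0 G2=(1+0>=2)=0 G3=(0+0>=2)=0 G4=G3&G4=0&0=0 -> 10000
Step 3: G0=1(const) G1=(0+0>=2)=0 G2=(1+0>=2)=0 G3=(0+0>=2)=0 G4=G3&G4=0&0=0 -> 10000

10000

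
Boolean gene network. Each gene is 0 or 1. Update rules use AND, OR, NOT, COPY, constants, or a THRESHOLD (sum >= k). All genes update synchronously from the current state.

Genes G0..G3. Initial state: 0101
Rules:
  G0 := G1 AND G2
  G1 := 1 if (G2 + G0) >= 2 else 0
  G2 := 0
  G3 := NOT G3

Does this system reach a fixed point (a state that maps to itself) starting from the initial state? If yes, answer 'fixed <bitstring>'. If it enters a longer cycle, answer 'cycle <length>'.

Step 0: 0101
Step 1: G0=G1&G2=1&0=0 G1=(0+0>=2)=0 G2=0(const) G3=NOT G3=NOT 1=0 -> 0000
Step 2: G0=G1&G2=0&0=0 G1=(0+0>=2)=0 G2=0(const) G3=NOT G3=NOT 0=1 -> 0001
Step 3: G0=G1&G2=0&0=0 G1=(0+0>=2)=0 G2=0(const) G3=NOT G3=NOT 1=0 -> 0000
Cycle of length 2 starting at step 1 -> no fixed point

Answer: cycle 2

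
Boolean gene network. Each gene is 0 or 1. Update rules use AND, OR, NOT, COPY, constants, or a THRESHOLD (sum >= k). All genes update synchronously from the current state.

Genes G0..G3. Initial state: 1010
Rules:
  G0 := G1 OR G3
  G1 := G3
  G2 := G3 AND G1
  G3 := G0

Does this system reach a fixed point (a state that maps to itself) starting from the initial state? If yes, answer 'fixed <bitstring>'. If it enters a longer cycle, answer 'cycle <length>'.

Answer: fixed 1111

Derivation:
Step 0: 1010
Step 1: G0=G1|G3=0|0=0 G1=G3=0 G2=G3&G1=0&0=0 G3=G0=1 -> 0001
Step 2: G0=G1|G3=0|1=1 G1=G3=1 G2=G3&G1=1&0=0 G3=G0=0 -> 1100
Step 3: G0=G1|G3=1|0=1 G1=G3=0 G2=G3&G1=0&1=0 G3=G0=1 -> 1001
Step 4: G0=G1|G3=0|1=1 G1=G3=1 G2=G3&G1=1&0=0 G3=G0=1 -> 1101
Step 5: G0=G1|G3=1|1=1 G1=G3=1 G2=G3&G1=1&1=1 G3=G0=1 -> 1111
Step 6: G0=G1|G3=1|1=1 G1=G3=1 G2=G3&G1=1&1=1 G3=G0=1 -> 1111
Fixed point reached at step 5: 1111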